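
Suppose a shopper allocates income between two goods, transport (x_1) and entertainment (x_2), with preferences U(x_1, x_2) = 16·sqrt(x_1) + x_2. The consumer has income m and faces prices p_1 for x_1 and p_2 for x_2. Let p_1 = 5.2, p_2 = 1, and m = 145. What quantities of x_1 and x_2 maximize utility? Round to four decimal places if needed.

MU_x_1 = 8/√x_1, MU_x_2 = 1. Tangency: 8/√x_1 = p_1/p_2.
Solve: √x_1 = 8·p_2/p_1, so x_1*(p_1,p_2) = (8·p_2/p_1)², and x_2* = (m − p_1·x_1*)/p_2.
Plugging in: x_1* = (8·1/5.2)² = 2.3669, x_2* = 132.6923.

x_1* = 2.3669, x_2* = 132.6923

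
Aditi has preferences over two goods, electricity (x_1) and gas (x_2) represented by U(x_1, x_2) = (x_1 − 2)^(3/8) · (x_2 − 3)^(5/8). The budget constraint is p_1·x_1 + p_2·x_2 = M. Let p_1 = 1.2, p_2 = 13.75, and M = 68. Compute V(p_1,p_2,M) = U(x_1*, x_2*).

This is Cobb-Douglas in (x_1−2, x_2−3): tangency gives 0.375·p_2·(x_2−3) = 0.625·p_1·(x_1−2).
Substituting into the budget: x_1* = 2 + 0.375·(M − 2·p_1 − 3·p_2)/p_1, and x_2* = 3 + 0.625·(…)/p_2.
Discretionary income = 68 − 2·1.2 − 3·13.75 = 24.35; x_1* = 2 + 0.375·24.35/1.2 = 9.6094; x_2* = 3 + 0.625·24.35/13.75 = 4.1068.
Utility at the optimum: U(9.6094, 4.1068) = 2.2806.

V = 2.2806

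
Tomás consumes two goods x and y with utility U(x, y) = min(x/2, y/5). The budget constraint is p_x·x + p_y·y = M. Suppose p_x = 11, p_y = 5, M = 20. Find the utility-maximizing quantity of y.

y* = 2.1277

With perfect complements, no substitution: consume in ratio x:y = 2:5.
Budget: p_x·x + p_y·(5/2)·x = M, so (2·p_x + 5·p_y)·x = 2·M.
Demand: x*(p_x,p_y,M) = 2·M/(2·p_x + 5·p_y), y* = 5·M/(2·p_x + 5·p_y).
Here 2·11 + 5·5 = 47, giving y* = 2.1277.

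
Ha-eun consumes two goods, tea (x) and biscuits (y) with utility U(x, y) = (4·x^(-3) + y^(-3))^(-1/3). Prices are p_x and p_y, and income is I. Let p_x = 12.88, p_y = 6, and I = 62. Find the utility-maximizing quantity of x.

x* = 3.4415

From the CES first-order condition, 4·(y/x)^(4) = p_x/p_y.
Hence y/x = ((1/4)·p_x/p_y)^(1/(4)), i.e. raised to the 0.25 power.
With the ratio pinned down, the budget gives x* = I/(p_x + p_y·(y/x)) and y* = (y/x)·x*.
Numerically y/x = 0.855906, so x* = 62/(12.88 + 6·0.855906) = 3.4415.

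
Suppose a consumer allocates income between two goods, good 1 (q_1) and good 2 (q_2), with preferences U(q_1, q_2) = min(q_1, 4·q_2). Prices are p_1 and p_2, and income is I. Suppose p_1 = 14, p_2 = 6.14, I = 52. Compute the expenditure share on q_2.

With perfect complements, no substitution: consume in ratio q_1:q_2 = 4:1.
Budget: p_1·q_1 + p_2·(1/4)·q_1 = I, so (4·p_1 + p_2)·q_1 = 4·I.
Demand: q_1*(p_1,p_2,I) = 4·I/(4·p_1 + p_2), q_2* = I/(4·p_1 + p_2).
Here 4·14 + 6.14 = 62.14, giving q_1* = 3.3473 and q_2* = 0.8368.
Expenditure on q_2: 6.14·0.8368 = 5.1381; share = 0.0988.

share on q_2 = 0.0988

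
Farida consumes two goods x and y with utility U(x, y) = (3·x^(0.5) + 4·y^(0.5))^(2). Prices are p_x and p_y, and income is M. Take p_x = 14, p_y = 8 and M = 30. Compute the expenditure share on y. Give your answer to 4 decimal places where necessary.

share on y = 0.7568

MRS = MU_x/MU_y = (3/4)·(y/x)^(0.5). Set equal to p_x/p_y.
Hence y/x = ((4/3)·p_x/p_y)^(1/(0.5)), i.e. raised to the 2 power.
With the ratio pinned down, the budget gives x* = M/(p_x + p_y·(y/x)) and y* = (y/x)·x*.
Numerically y/x = 5.444444, so x* = 30/(14 + 8·5.444444) = 0.5212 and y* = 5.444444·0.5212 = 2.8378.
Expenditure on y: 8·2.8378 = 22.7027; share = 0.7568.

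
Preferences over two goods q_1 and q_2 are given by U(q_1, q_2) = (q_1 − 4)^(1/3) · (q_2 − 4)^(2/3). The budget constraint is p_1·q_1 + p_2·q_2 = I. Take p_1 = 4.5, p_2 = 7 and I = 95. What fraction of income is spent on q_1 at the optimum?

Discretionary income = 95 − 4·4.5 − 4·7 = 49; q_1* = 4 + 1/3·49/4.5 = 7.6296; q_2* = 4 + 2/3·49/7 = 8.6667.
Expenditure on q_1: 4.5·7.6296 = 34.3333; share = 0.3614.

share on q_1 = 0.3614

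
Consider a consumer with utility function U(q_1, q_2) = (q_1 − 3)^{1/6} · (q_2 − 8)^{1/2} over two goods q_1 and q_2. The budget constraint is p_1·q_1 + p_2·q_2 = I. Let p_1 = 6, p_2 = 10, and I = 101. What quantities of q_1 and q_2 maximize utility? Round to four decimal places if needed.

Substituting into the budget: q_1* = 3 + 0.25·(I − 3·p_1 − 8·p_2)/p_1, and q_2* = 8 + 0.75·(…)/p_2.
Discretionary income = 101 − 3·6 − 8·10 = 3; q_1* = 3 + 0.25·3/6 = 3.125; q_2* = 8 + 0.75·3/10 = 8.225.

q_1* = 3.125, q_2* = 8.225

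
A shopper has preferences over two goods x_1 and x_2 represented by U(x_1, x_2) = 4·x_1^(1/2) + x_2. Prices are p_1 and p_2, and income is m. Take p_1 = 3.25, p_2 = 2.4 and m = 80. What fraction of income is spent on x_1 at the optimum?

Utility is quasi-linear in x_2; the FOC for x_1 is 2/√x_1 = p_1/p_2.
Thus x_1* = (2·p_2/p_1)² — independent of m — with the rest of income spent on x_2.
Plugging in: x_1* = (2·2.4/3.25)² = 2.1813, x_2* = 30.3795.
Expenditure on x_1: 3.25·2.1813 = 7.0892; share = 0.0886.

share on x_1 = 0.0886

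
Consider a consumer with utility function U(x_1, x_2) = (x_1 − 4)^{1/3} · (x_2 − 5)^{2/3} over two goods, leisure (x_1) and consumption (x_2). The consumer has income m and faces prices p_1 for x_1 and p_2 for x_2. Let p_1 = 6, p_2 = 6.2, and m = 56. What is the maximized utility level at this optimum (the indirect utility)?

V = 0.0863

Substituting into the budget: x_1* = 4 + 1/3·(m − 4·p_1 − 5·p_2)/p_1, and x_2* = 5 + 2/3·(…)/p_2.
Discretionary income = 56 − 4·6 − 5·6.2 = 1; x_1* = 4 + 1/3·1/6 = 4.0556; x_2* = 5 + 2/3·1/6.2 = 5.1075.
Utility at the optimum: U(4.0556, 5.1075) = 0.0863.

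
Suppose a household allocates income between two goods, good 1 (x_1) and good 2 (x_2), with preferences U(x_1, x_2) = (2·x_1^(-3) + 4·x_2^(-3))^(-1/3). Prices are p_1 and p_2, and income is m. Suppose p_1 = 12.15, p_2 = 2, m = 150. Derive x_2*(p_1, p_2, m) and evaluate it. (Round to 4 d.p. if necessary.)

MRS = MU_x_1/MU_x_2 = (1/2)·(x_2/x_1)^(4). Set equal to p_1/p_2.
Hence x_2/x_1 = (2·p_1/p_2)^(1/(4)), i.e. raised to the 0.25 power.
Substitute x_2 = (x_2/x_1)·x_1 into the budget: x_1* = m/(p_1 + p_2·(x_2/x_1)).
Numerically x_2/x_1 = 1.866999, so x_1* = 150/(12.15 + 2·1.866999) = 9.4435 and x_2* = 1.866999·9.4435 = 17.6309.

x_2* = 17.6309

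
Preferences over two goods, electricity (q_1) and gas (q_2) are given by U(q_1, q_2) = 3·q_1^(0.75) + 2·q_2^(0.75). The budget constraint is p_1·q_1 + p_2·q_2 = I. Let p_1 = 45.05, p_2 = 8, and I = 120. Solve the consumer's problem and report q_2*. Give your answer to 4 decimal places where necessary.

q_2* = 14.5865

Numerically q_2/q_1 = 198.634278, so q_1* = 120/(45.05 + 8·198.634278) = 0.0734 and q_2* = 198.634278·0.0734 = 14.5865.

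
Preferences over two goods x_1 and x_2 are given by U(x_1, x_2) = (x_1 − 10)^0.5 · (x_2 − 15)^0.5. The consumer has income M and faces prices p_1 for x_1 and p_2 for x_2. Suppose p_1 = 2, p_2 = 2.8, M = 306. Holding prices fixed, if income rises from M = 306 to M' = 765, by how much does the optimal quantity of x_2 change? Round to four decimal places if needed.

Δx_2* = 81.9643

This is Cobb-Douglas in (x_1−10, x_2−15): tangency gives 0.5·p_2·(x_2−15) = 0.5·p_1·(x_1−10).
After buying the subsistence bundle (10, 15), a share 0.5 of the remaining income goes to x_1: x_1* = 10 + 0.5·(M − 10p_1 − 15p_2)/p_1.
Discretionary income = 306 − 10·2 − 15·2.8 = 244; x_2* = 15 + 0.5·244/2.8 = 58.5714.
At M' = 765: x_2* = 140.5357. Change: 140.5357 − 58.5714 = 81.9643.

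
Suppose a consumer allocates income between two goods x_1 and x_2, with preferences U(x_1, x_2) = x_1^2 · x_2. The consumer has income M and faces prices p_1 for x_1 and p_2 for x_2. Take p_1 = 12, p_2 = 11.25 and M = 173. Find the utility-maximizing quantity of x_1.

At p_1=12, p_2=11.25, M=173: x_1* = 2/3·173/12 = 9.6111.

x_1* = 9.6111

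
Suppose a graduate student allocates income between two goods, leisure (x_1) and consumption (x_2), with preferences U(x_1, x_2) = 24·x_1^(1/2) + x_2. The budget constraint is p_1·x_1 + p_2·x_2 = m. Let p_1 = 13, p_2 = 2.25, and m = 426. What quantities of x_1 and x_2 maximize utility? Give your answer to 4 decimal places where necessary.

Utility is quasi-linear in x_2; the FOC for x_1 is 12/√x_1 = p_1/p_2.
Thus x_1* = (12·p_2/p_1)² — independent of m — with the rest of income spent on x_2.
Plugging in: x_1* = (12·2.25/13)² = 4.3136, x_2* = 164.4103.

x_1* = 4.3136, x_2* = 164.4103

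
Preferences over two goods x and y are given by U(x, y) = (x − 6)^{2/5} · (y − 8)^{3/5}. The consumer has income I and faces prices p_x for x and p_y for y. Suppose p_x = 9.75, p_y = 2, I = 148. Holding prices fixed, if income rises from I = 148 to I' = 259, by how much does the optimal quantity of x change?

Δx* = 4.5538

After buying the subsistence bundle (6, 8), a share 0.4 of the remaining income goes to x: x* = 6 + 0.4·(I − 6p_x − 8p_y)/p_x.
Discretionary income = 148 − 6·9.75 − 8·2 = 73.5; x* = 6 + 0.4·73.5/9.75 = 9.0154.
At I' = 259: x* = 13.5692. Change: 13.5692 − 9.0154 = 4.5538.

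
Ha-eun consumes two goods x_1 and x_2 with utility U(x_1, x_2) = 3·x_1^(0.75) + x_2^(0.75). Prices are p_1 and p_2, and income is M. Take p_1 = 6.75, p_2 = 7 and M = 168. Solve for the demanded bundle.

MRS = MU_x_1/MU_x_2 = 3·(x_2/x_1)^(0.25). Set equal to p_1/p_2.
Solve for the ratio: x_2/x_1 = [(1/3)·p_1/p_2]^(4).
With the ratio pinned down, the budget gives x_1* = M/(p_1 + p_2·(x_2/x_1)) and x_2* = (x_2/x_1)·x_1*.
Numerically x_2/x_1 = 0.010674, so x_1* = 168/(6.75 + 7·0.010674) = 24.6164 and x_2* = 0.010674·24.6164 = 0.2628.

x_1* = 24.6164, x_2* = 0.2628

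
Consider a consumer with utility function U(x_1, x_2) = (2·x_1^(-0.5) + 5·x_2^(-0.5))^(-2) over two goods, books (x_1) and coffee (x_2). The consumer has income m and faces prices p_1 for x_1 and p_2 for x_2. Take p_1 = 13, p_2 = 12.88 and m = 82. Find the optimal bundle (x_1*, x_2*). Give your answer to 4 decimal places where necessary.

x_1* = 2.2239, x_2* = 4.1218

From the CES first-order condition, (2/5)·(x_2/x_1)^(1.5) = p_1/p_2.
Hence x_2/x_1 = ((5/2)·p_1/p_2)^(1/(1.5)), i.e. raised to the 2/3 power.
With the ratio pinned down, the budget gives x_1* = m/(p_1 + p_2·(x_2/x_1)) and x_2* = (x_2/x_1)·x_1*.
Numerically x_2/x_1 = 1.853439, so x_1* = 82/(13 + 12.88·1.853439) = 2.2239 and x_2* = 1.853439·2.2239 = 4.1218.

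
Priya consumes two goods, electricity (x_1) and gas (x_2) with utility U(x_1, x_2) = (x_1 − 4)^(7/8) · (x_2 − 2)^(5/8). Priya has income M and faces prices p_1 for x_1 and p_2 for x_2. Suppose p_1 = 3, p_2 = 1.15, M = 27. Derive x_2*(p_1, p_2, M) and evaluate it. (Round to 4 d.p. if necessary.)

x_2* = 6.6014

MRS = (7/5)·(x_2−2)/(x_1−4). Tangency with p_1/p_2 gives x_2−2 = (5/7)·(p_1/p_2)·(x_1−4).
After buying the subsistence bundle (4, 2), a share 7/12 of the remaining income goes to x_1: x_1* = 4 + 7/12·(M − 4p_1 − 2p_2)/p_1.
Discretionary income = 27 − 4·3 − 2·1.15 = 12.7; x_2* = 2 + 5/12·12.7/1.15 = 6.6014.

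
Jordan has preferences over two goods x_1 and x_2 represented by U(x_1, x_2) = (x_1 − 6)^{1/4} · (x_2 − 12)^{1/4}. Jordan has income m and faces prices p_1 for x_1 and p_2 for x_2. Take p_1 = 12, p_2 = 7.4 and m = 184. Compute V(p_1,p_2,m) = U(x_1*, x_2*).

Let x_1' = x_1−6, x_2' = x_2−12. MRS = x_2'/x_1' = p_1/p_2.
After buying the subsistence bundle (6, 12), a share 0.5 of the remaining income goes to x_1: x_1* = 6 + 0.5·(m − 6p_1 − 12p_2)/p_1.
Discretionary income = 184 − 6·12 − 12·7.4 = 23.2; x_1* = 6 + 0.5·23.2/12 = 6.9667; x_2* = 12 + 0.5·23.2/7.4 = 13.5676.
Utility at the optimum: U(6.9667, 13.5676) = 1.1095.

V = 1.1095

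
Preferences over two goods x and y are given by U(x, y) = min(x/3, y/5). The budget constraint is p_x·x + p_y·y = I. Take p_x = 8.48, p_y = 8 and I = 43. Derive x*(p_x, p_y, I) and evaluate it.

With perfect complements, no substitution: consume in ratio x:y = 3:5.
Budget: p_x·x + p_y·(5/3)·x = I, so (3·p_x + 5·p_y)·x = 3·I.
Demand: x*(p_x,p_y,I) = 3·I/(3·p_x + 5·p_y), y* = 5·I/(3·p_x + 5·p_y).
Here 3·8.48 + 5·8 = 65.44, giving x* = 1.9713.

x* = 1.9713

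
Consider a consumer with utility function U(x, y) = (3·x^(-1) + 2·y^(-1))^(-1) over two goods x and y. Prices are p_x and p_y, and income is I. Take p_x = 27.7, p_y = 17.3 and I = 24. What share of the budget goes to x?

share on x = 0.6078

MRS = MU_x/MU_y = (3/2)·(y/x)^(2). Set equal to p_x/p_y.
Solve for the ratio: y/x = [(2/3)·p_x/p_y]^(0.5).
Substitute y = (y/x)·x into the budget: x* = I/(p_x + p_y·(y/x)).
Numerically y/x = 1.033169, so x* = 24/(27.7 + 17.3·1.033169) = 0.5266 and y* = 1.033169·0.5266 = 0.5441.
Expenditure on x: 27.7·0.5266 = 14.5873; share = 0.6078.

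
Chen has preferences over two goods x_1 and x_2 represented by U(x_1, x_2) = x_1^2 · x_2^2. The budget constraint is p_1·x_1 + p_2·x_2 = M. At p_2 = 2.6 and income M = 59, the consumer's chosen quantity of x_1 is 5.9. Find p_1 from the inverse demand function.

p_1 = 5

The MRS is x_2/x_1. Set MRS = p_1/p_2.
So 2·p_2·x_2 = 2·p_1·x_1; combined with the budget, a share 0.5 of income goes to x_1.
Demand: x_1*(p_1,p_2,M) = 0.5·M/p_1 and x_2* = 0.5·M/p_2.
Set x_1* = 5.9 in the demand function and solve for p_1: p_1 = 5.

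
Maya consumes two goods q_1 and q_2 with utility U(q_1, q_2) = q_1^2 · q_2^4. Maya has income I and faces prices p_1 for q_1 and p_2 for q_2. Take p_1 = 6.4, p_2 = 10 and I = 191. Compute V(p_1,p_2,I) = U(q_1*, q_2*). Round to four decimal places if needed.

V = 2601553.191

Demand: q_1*(p_1,p_2,I) = 1/3·I/p_1 and q_2* = 2/3·I/p_2.
At p_1=6.4, p_2=10, I=191: q_1* = 1/3·191/6.4 = 9.9479, q_2* = 12.7333.
Utility at the optimum: U(9.9479, 12.7333) = 2601553.191.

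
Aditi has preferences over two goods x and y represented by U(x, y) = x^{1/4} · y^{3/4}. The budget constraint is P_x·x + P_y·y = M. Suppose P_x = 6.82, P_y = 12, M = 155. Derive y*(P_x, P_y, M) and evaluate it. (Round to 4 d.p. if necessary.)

y* = 9.6875

Demand: x*(P_x,P_y,M) = 0.25·M/P_x and y* = 0.75·M/P_y.
At P_x=6.82, P_y=12, M=155: y* = 0.75·155/12 = 9.6875.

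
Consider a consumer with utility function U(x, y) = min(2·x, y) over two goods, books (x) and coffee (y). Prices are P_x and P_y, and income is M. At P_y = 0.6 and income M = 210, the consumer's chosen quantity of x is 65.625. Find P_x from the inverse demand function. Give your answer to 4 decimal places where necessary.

P_x = 2

With perfect complements, no substitution: consume in ratio x:y = 1:2.
Budget: P_x·x + P_y·2·x = M, so (P_x + 2·P_y)·x = M.
Demand: x*(P_x,P_y,M) = M/(P_x + 2·P_y), y* = 2·M/(P_x + 2·P_y).
Set x* = 65.625 in the demand function and solve for P_x: P_x = 2.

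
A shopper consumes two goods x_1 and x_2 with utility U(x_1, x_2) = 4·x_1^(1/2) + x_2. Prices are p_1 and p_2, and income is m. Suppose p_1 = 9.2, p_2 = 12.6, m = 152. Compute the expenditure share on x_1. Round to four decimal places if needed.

share on x_1 = 0.4541

Utility is quasi-linear in x_2; the FOC for x_1 is 2/√x_1 = p_1/p_2.
Thus x_1* = (2·p_2/p_1)² — independent of m — with the rest of income spent on x_2.
Plugging in: x_1* = (2·12.6/9.2)² = 7.5028, x_2* = 6.5852.
Expenditure on x_1: 9.2·7.5028 = 69.0261; share = 0.4541.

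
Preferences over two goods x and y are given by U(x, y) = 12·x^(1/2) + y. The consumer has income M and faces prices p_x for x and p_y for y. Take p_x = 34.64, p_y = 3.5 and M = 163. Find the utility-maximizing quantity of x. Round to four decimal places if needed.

x* = 0.3675

Set MRS = p_x/p_y: 6·x^(−1/2) = p_x/p_y.
Thus x* = (6·p_y/p_x)² — independent of M — with the rest of income spent on y.
Plugging in: x* = (6·3.5/34.64)² = 0.3675.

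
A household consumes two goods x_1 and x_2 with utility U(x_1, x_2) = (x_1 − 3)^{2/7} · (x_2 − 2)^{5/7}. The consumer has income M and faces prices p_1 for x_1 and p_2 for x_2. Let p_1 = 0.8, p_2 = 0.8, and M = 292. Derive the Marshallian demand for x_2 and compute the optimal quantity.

x_2* = 259.1429

This is Cobb-Douglas in (x_1−3, x_2−2): tangency gives 2/7·p_2·(x_2−2) = 5/7·p_1·(x_1−3).
After buying the subsistence bundle (3, 2), a share 2/7 of the remaining income goes to x_1: x_1* = 3 + 2/7·(M − 3p_1 − 2p_2)/p_1.
Discretionary income = 292 − 3·0.8 − 2·0.8 = 288; x_2* = 2 + 5/7·288/0.8 = 259.1429.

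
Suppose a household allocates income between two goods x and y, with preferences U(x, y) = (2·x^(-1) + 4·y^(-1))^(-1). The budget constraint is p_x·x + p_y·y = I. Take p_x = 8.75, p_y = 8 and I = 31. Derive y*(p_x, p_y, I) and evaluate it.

y* = 2.2276

MU_x ∝ 2·x^(-2), MU_y ∝ 4·y^(-2), so MRS = (1/2)·(y/x)^(2) = p_x/p_y.
Solve for the ratio: y/x = [2·p_x/p_y]^(0.5).
Substitute y = (y/x)·x into the budget: x* = I/(p_x + p_y·(y/x)).
Numerically y/x = 1.47902, so x* = 31/(8.75 + 8·1.47902) = 1.5062 and y* = 1.47902·1.5062 = 2.2276.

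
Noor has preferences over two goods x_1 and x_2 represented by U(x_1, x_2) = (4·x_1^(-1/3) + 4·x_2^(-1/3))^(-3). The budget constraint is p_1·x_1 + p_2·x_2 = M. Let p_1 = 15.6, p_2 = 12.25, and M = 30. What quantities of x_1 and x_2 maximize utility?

x_1* = 0.9906, x_2* = 1.1875

From the CES first-order condition, (x_2/x_1)^(4/3) = p_1/p_2.
Solve for the ratio: x_2/x_1 = [p_1/p_2]^(0.75).
With the ratio pinned down, the budget gives x_1* = M/(p_1 + p_2·(x_2/x_1)) and x_2* = (x_2/x_1)·x_1*.
Numerically x_2/x_1 = 1.198785, so x_1* = 30/(15.6 + 12.25·1.198785) = 0.9906 and x_2* = 1.198785·0.9906 = 1.1875.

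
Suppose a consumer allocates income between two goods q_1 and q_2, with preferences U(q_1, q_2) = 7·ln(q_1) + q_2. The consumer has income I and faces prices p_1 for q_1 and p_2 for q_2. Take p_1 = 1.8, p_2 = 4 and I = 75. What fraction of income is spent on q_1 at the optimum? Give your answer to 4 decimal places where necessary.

share on q_1 = 0.3733

Set MRS = p_1/p_2: (7/q_1)/1 = p_1/p_2.
So q_1*(p_1,p_2) = 7·p_2/p_1, independent of income; and q_2* = (I − 7·p_2)/p_2.
At the given prices: q_1* = 7·4/1.8 = 15.5556, and q_2* = 11.75.
Expenditure on q_1: 1.8·15.5556 = 28; share = 0.3733.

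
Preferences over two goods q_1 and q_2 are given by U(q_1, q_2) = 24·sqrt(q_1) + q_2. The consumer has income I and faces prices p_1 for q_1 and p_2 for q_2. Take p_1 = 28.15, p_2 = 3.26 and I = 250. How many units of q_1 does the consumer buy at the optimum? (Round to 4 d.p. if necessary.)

Solve: √q_1 = 12·p_2/p_1, so q_1*(p_1,p_2) = (12·p_2/p_1)², and q_2* = (I − p_1·q_1*)/p_2.
Plugging in: q_1* = (12·3.26/28.15)² = 1.9313.

q_1* = 1.9313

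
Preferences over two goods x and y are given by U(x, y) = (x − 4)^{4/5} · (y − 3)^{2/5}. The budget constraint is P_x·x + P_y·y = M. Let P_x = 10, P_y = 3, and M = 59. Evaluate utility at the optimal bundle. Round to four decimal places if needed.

MRS = 2·(y−3)/(x−4). Tangency with P_x/P_y gives y−3 = (1/2)·(P_x/P_y)·(x−4).
After buying the subsistence bundle (4, 3), a share 2/3 of the remaining income goes to x: x* = 4 + 2/3·(M − 4P_x − 3P_y)/P_x.
Discretionary income = 59 − 4·10 − 3·3 = 10; x* = 4 + 2/3·10/10 = 4.6667; y* = 3 + 1/3·10/3 = 4.1111.
Utility at the optimum: U(4.6667, 4.1111) = 0.7541.

V = 0.7541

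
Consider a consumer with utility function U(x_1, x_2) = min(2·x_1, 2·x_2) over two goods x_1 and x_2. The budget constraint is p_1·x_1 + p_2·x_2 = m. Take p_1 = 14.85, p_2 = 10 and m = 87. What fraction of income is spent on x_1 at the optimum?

share on x_1 = 0.5976

Demand: x_1*(p_1,p_2,m) = 2·m/(2·p_1 + 2·p_2), x_2* = 2·m/(2·p_1 + 2·p_2).
Here 2·14.85 + 2·10 = 49.7, giving x_1* = 3.501 and x_2* = 3.501.
Expenditure on x_1: 14.85·3.501 = 51.9899; share = 0.5976.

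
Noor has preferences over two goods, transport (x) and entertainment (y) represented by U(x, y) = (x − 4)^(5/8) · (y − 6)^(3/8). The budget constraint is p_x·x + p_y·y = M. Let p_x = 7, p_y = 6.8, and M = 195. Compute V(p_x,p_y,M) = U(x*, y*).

V = 9.4052

This is Cobb-Douglas in (x−4, y−6): tangency gives 0.625·p_y·(y−6) = 0.375·p_x·(x−4).
After buying the subsistence bundle (4, 6), a share 0.625 of the remaining income goes to x: x* = 4 + 0.625·(M − 4p_x − 6p_y)/p_x.
Discretionary income = 195 − 4·7 − 6·6.8 = 126.2; x* = 4 + 0.625·126.2/7 = 15.2679; y* = 6 + 0.375·126.2/6.8 = 12.9596.
Utility at the optimum: U(15.2679, 12.9596) = 9.4052.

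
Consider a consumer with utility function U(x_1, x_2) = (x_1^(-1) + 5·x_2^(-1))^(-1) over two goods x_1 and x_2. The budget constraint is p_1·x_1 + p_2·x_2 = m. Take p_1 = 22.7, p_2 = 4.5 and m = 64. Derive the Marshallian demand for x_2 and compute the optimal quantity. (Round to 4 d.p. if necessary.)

MRS = MU_x_1/MU_x_2 = (1/5)·(x_2/x_1)^(2). Set equal to p_1/p_2.
Solve for the ratio: x_2/x_1 = [5·p_1/p_2]^(0.5).
Substitute x_2 = (x_2/x_1)·x_1 into the budget: x_1* = m/(p_1 + p_2·(x_2/x_1)).
Numerically x_2/x_1 = 5.022173, so x_1* = 64/(22.7 + 4.5·5.022173) = 1.4128 and x_2* = 5.022173·1.4128 = 7.0954.

x_2* = 7.0954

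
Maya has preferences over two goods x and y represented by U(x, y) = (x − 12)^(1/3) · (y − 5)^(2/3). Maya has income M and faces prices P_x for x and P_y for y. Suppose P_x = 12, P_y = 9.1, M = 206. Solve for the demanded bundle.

This is Cobb-Douglas in (x−12, y−5): tangency gives 1/3·P_y·(y−5) = 2/3·P_x·(x−12).
Substituting into the budget: x* = 12 + 1/3·(M − 12·P_x − 5·P_y)/P_x, and y* = 5 + 2/3·(…)/P_y.
Discretionary income = 206 − 12·12 − 5·9.1 = 16.5; x* = 12 + 1/3·16.5/12 = 12.4583; y* = 5 + 2/3·16.5/9.1 = 6.2088.

x* = 12.4583, y* = 6.2088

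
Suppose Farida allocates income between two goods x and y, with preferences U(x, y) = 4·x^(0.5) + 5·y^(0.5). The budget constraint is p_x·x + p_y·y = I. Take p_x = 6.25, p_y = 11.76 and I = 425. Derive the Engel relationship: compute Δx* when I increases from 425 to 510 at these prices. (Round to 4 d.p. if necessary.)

MU_x ∝ 4·x^(-0.5), MU_y ∝ 5·y^(-0.5), so MRS = (4/5)·(y/x)^(0.5) = p_x/p_y.
Hence y/x = ((5/4)·p_x/p_y)^(1/(0.5)), i.e. raised to the 2 power.
With the ratio pinned down, the budget gives x* = I/(p_x + p_y·(y/x)) and y* = (y/x)·x*.
Numerically y/x = 0.441332, so x* = 425/(6.25 + 11.76·0.441332) = 37.1501.
At I' = 510: x* = 44.5802. Change: 44.5802 − 37.1501 = 7.43.

Δx* = 7.43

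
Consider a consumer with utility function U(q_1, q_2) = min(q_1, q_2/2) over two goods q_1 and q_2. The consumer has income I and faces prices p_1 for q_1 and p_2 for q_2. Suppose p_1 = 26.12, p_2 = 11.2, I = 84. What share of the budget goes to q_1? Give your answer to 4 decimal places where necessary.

share on q_1 = 0.5383

Leontief preferences: the optimum is at the kink where q_1/1 = q_2/2, i.e. q_2 = 2·q_1.
Budget: p_1·q_1 + p_2·2·q_1 = I, so (p_1 + 2·p_2)·q_1 = I.
Demand: q_1*(p_1,p_2,I) = I/(p_1 + 2·p_2), q_2* = 2·I/(p_1 + 2·p_2).
Here 26.12 + 2·11.2 = 48.52, giving q_1* = 1.7312 and q_2* = 3.4625.
Expenditure on q_1: 26.12·1.7312 = 45.2201; share = 0.5383.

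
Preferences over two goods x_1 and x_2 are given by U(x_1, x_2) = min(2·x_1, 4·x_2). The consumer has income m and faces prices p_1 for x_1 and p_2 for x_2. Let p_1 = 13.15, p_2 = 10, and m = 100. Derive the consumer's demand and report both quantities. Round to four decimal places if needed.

Leontief preferences: the optimum is at the kink where x_1/4 = x_2/2, i.e. x_2 = (1/2)·x_1.
Budget: p_1·x_1 + p_2·(1/2)·x_1 = m, so (4·p_1 + 2·p_2)·x_1 = 4·m.
Demand: x_1*(p_1,p_2,m) = 4·m/(4·p_1 + 2·p_2), x_2* = 2·m/(4·p_1 + 2·p_2).
Here 4·13.15 + 2·10 = 72.6, giving x_1* = 5.5096 and x_2* = 2.7548.

x_1* = 5.5096, x_2* = 2.7548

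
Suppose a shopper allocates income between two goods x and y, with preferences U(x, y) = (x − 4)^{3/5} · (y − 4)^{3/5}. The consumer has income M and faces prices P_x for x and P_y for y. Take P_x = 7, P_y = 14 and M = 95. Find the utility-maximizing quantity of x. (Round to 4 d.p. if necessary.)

This is Cobb-Douglas in (x−4, y−4): tangency gives 0.6·P_y·(y−4) = 0.6·P_x·(x−4).
Substituting into the budget: x* = 4 + 0.5·(M − 4·P_x − 4·P_y)/P_x, and y* = 4 + 0.5·(…)/P_y.
Discretionary income = 95 − 4·7 − 4·14 = 11; x* = 4 + 0.5·11/7 = 4.7857.

x* = 4.7857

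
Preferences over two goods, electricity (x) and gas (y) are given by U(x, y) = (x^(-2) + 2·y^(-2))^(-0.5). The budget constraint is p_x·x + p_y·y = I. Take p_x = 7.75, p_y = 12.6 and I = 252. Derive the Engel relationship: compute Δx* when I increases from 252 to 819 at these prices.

MRS = MU_x/MU_y = (1/2)·(y/x)^(3). Set equal to p_x/p_y.
Solve for the ratio: y/x = [2·p_x/p_y]^(1/3).
Substitute y = (y/x)·x into the budget: x* = I/(p_x + p_y·(y/x)).
Numerically y/x = 1.071487, so x* = 252/(7.75 + 12.6·1.071487) = 11.8584.
At I' = 819: x* = 38.5398. Change: 38.5398 − 11.8584 = 26.6814.

Δx* = 26.6814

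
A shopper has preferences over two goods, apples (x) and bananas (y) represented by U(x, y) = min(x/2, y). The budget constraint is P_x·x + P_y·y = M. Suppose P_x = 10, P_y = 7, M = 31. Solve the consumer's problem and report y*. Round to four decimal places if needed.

Leontief preferences: the optimum is at the kink where x/2 = y/1, i.e. y = (1/2)·x.
Budget: P_x·x + P_y·(1/2)·x = M, so (2·P_x + P_y)·x = 2·M.
Demand: x*(P_x,P_y,M) = 2·M/(2·P_x + P_y), y* = M/(2·P_x + P_y).
Here 2·10 + 7 = 27, giving y* = 1.1481.

y* = 1.1481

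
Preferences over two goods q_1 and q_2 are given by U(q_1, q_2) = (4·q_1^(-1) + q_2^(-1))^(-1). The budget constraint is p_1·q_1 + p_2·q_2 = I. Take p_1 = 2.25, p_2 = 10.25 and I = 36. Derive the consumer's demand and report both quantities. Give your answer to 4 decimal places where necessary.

From the CES first-order condition, 4·(q_2/q_1)^(2) = p_1/p_2.
Hence q_2/q_1 = ((1/4)·p_1/p_2)^(1/(2)), i.e. raised to the 0.5 power.
Substitute q_2 = (q_2/q_1)·q_1 into the budget: q_1* = I/(p_1 + p_2·(q_2/q_1)).
Numerically q_2/q_1 = 0.234261, so q_1* = 36/(2.25 + 10.25·0.234261) = 7.74 and q_2* = 0.234261·7.74 = 1.8132.

q_1* = 7.74, q_2* = 1.8132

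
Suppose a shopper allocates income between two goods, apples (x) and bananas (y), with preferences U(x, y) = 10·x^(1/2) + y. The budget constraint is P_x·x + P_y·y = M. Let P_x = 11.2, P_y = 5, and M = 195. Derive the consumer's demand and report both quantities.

MU_x = 5/√x, MU_y = 1. Tangency: 5/√x = P_x/P_y.
Thus x* = (5·P_y/P_x)² — independent of M — with the rest of income spent on y.
Plugging in: x* = (5·5/11.2)² = 4.9825, y* = 27.8393.

x* = 4.9825, y* = 27.8393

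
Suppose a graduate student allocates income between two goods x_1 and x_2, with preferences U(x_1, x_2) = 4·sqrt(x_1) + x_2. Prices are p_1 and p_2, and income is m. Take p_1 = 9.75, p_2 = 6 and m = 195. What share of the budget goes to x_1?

MU_x_1 = 2/√x_1, MU_x_2 = 1. Tangency: 2/√x_1 = p_1/p_2.
Thus x_1* = (2·p_2/p_1)² — independent of m — with the rest of income spent on x_2.
Plugging in: x_1* = (2·6/9.75)² = 1.5148, x_2* = 30.0385.
Expenditure on x_1: 9.75·1.5148 = 14.7692; share = 0.0757.

share on x_1 = 0.0757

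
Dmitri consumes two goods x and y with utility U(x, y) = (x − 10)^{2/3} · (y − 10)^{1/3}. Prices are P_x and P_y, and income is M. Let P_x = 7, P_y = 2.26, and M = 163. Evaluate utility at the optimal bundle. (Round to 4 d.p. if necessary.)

V = 7.7572

After buying the subsistence bundle (10, 10), a share 2/3 of the remaining income goes to x: x* = 10 + 2/3·(M − 10P_x − 10P_y)/P_x.
Discretionary income = 163 − 10·7 − 10·2.26 = 70.4; x* = 10 + 2/3·70.4/7 = 16.7048; y* = 10 + 1/3·70.4/2.26 = 20.3835.
Utility at the optimum: U(16.7048, 20.3835) = 7.7572.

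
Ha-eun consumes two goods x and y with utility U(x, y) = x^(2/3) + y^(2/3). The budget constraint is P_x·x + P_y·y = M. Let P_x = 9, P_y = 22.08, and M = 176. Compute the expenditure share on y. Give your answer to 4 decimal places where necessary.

share on y = 0.1425

From the CES first-order condition, (y/x)^(1/3) = P_x/P_y.
Hence y/x = (P_x/P_y)^(1/(1/3)), i.e. raised to the 3 power.
With the ratio pinned down, the budget gives x* = M/(P_x + P_y·(y/x)) and y* = (y/x)·x*.
Numerically y/x = 0.067722, so x* = 176/(9 + 22.08·0.067722) = 16.7694 and y* = 0.067722·16.7694 = 1.1357.
Expenditure on y: 22.08·1.1357 = 25.0754; share = 0.1425.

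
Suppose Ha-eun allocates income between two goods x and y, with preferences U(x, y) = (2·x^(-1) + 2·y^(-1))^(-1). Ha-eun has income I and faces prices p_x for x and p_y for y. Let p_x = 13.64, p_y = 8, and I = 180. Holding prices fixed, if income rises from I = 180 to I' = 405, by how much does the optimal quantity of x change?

Numerically y/x = 1.305756, so x* = 180/(13.64 + 8·1.305756) = 7.4732.
At I' = 405: x* = 16.8147. Change: 16.8147 − 7.4732 = 9.3415.

Δx* = 9.3415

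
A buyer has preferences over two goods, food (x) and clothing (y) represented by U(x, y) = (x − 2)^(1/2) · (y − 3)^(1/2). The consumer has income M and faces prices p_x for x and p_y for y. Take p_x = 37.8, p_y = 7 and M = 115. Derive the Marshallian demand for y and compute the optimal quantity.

y* = 4.3143

Let x' = x−2, y' = y−3. MRS = y'/x' = p_x/p_y.
After buying the subsistence bundle (2, 3), a share 0.5 of the remaining income goes to x: x* = 2 + 0.5·(M − 2p_x − 3p_y)/p_x.
Discretionary income = 115 − 2·37.8 − 3·7 = 18.4; y* = 3 + 0.5·18.4/7 = 4.3143.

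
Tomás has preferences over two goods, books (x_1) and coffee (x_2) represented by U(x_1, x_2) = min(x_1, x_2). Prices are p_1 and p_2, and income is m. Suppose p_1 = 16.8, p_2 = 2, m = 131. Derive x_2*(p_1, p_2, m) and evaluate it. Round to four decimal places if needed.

Leontief preferences: the optimum is at the kink where x_1/1 = x_2/1, i.e. x_2 = x_1.
Budget: p_1·x_1 + p_2·x_1 = m, so (p_1 + p_2)·x_1 = m.
Demand: x_1*(p_1,p_2,m) = m/(p_1 + p_2), x_2* = m/(p_1 + p_2).
Here 16.8 + 2 = 18.8, giving x_2* = 6.9681.

x_2* = 6.9681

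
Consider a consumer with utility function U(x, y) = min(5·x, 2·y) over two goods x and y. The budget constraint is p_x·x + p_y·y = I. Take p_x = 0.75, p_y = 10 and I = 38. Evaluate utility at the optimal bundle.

V = 7.3786

With perfect complements, no substitution: consume in ratio x:y = 2:5.
Budget: p_x·x + p_y·(5/2)·x = I, so (2·p_x + 5·p_y)·x = 2·I.
Demand: x*(p_x,p_y,I) = 2·I/(2·p_x + 5·p_y), y* = 5·I/(2·p_x + 5·p_y).
Here 2·0.75 + 5·10 = 51.5, giving x* = 1.4757 and y* = 3.6893.
Utility at the optimum: U(1.4757, 3.6893) = 7.3786.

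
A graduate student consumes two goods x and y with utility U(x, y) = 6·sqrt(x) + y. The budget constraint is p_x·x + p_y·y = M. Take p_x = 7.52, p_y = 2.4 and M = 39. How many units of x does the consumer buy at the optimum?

Plugging in: x* = (3·2.4/7.52)² = 0.9167.

x* = 0.9167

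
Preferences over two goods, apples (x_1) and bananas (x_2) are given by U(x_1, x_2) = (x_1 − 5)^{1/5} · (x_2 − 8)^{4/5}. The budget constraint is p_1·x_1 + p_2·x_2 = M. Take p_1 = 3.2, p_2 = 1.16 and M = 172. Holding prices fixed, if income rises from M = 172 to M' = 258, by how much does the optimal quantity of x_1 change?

This is Cobb-Douglas in (x_1−5, x_2−8): tangency gives 0.2·p_2·(x_2−8) = 0.8·p_1·(x_1−5).
Substituting into the budget: x_1* = 5 + 0.2·(M − 5·p_1 − 8·p_2)/p_1, and x_2* = 8 + 0.8·(…)/p_2.
Discretionary income = 172 − 5·3.2 − 8·1.16 = 146.72; x_1* = 5 + 0.2·146.72/3.2 = 14.17.
At M' = 258: x_1* = 19.545. Change: 19.545 − 14.17 = 5.375.

Δx_1* = 5.375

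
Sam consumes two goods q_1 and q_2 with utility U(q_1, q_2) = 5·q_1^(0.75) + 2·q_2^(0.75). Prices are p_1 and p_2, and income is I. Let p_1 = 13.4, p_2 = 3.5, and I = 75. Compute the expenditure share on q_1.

share on q_1 = 0.4104

Substitute q_2 = (q_2/q_1)·q_1 into the budget: q_1* = I/(p_1 + p_2·(q_2/q_1)).
Numerically q_2/q_1 = 5.500308, so q_1* = 75/(13.4 + 3.5·5.500308) = 2.297 and q_2* = 5.500308·2.297 = 12.6343.
Expenditure on q_1: 13.4·2.297 = 30.78; share = 0.4104.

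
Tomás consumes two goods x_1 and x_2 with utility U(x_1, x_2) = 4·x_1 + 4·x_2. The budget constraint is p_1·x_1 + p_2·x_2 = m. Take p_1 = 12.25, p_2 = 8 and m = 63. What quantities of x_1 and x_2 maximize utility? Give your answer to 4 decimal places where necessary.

x_2 gives more utility per dollar, so spend all income on x_2: x_2* = m/p_2, x_1* = 0.
Numerically: x_1* = 0, x_2* = 7.875.

x_1* = 0, x_2* = 7.875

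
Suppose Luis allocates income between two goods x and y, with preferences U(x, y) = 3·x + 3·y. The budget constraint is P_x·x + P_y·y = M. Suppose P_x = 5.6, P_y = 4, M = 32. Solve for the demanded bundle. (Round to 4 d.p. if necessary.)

Perfect substitutes: compare marginal utility per dollar. 3/P_x vs 3/P_y → 0.5357 vs 0.75.
y gives more utility per dollar, so spend all income on y: y* = M/P_y, x* = 0.
Numerically: x* = 0, y* = 8.

x* = 0, y* = 8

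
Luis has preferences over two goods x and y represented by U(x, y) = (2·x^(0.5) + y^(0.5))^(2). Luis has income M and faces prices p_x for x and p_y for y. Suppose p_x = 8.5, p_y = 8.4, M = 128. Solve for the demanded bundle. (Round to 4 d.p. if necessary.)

Substitute y = (y/x)·x into the budget: x* = M/(p_x + p_y·(y/x)).
Numerically y/x = 0.255988, so x* = 128/(8.5 + 8.4·0.255988) = 12.0184 and y* = 0.255988·12.0184 = 3.0766.

x* = 12.0184, y* = 3.0766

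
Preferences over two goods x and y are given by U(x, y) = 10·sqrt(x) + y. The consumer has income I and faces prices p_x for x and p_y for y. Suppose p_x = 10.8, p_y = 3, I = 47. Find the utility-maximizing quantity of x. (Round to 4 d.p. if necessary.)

Utility is quasi-linear in y; the FOC for x is 5/√x = p_x/p_y.
Thus x* = (5·p_y/p_x)² — independent of I — with the rest of income spent on y.
Plugging in: x* = (5·3/10.8)² = 1.929.

x* = 1.929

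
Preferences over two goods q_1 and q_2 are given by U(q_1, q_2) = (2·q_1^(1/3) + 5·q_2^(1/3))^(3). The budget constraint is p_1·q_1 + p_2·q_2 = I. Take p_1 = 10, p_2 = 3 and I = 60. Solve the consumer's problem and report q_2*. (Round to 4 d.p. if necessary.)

q_2* = 17.566

From the CES first-order condition, (2/5)·(q_2/q_1)^(2/3) = p_1/p_2.
Hence q_2/q_1 = ((5/2)·p_1/p_2)^(1/(2/3)), i.e. raised to the 1.5 power.
With the ratio pinned down, the budget gives q_1* = I/(p_1 + p_2·(q_2/q_1)) and q_2* = (q_2/q_1)·q_1*.
Numerically q_2/q_1 = 24.056261, so q_1* = 60/(10 + 3·24.056261) = 0.7302 and q_2* = 24.056261·0.7302 = 17.566.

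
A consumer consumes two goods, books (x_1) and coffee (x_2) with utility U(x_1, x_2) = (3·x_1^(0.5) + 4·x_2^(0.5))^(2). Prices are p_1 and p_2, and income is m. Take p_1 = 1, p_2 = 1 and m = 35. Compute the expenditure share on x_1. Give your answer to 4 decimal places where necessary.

share on x_1 = 0.36

From the CES first-order condition, (3/4)·(x_2/x_1)^(0.5) = p_1/p_2.
Hence x_2/x_1 = ((4/3)·p_1/p_2)^(1/(0.5)), i.e. raised to the 2 power.
Substitute x_2 = (x_2/x_1)·x_1 into the budget: x_1* = m/(p_1 + p_2·(x_2/x_1)).
Numerically x_2/x_1 = 1.777778, so x_1* = 35/(1 + 1·1.777778) = 12.6 and x_2* = 1.777778·12.6 = 22.4.
Expenditure on x_1: 1·12.6 = 12.6; share = 0.36.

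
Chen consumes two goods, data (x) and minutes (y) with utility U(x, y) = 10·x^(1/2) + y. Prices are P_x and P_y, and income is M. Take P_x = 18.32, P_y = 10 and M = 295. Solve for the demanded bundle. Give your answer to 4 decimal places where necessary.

x* = 7.4488, y* = 15.8537

Plugging in: x* = (5·10/18.32)² = 7.4488, y* = 15.8537.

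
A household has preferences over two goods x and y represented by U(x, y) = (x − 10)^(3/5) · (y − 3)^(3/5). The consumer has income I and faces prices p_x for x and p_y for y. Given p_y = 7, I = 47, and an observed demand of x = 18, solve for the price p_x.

p_x = 1

MRS = (y−3)/(x−10). Tangency with p_x/p_y gives y−3 = (p_x/p_y)·(x−10).
Substituting into the budget: x* = 10 + 0.5·(I − 10·p_x − 3·p_y)/p_x, and y* = 3 + 0.5·(…)/p_y.
Set x* = 18 in the demand function and solve for p_x: p_x = 1.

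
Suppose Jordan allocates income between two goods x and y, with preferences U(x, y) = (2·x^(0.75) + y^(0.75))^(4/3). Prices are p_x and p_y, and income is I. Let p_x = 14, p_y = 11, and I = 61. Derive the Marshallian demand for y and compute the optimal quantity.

y* = 0.633

From the CES first-order condition, 2·(y/x)^(0.25) = p_x/p_y.
Solve for the ratio: y/x = [(1/2)·p_x/p_y]^(4).
Substitute y = (y/x)·x into the budget: x* = I/(p_x + p_y·(y/x)).
Numerically y/x = 0.163992, so x* = 61/(14 + 11·0.163992) = 3.8598 and y* = 0.163992·3.8598 = 0.633.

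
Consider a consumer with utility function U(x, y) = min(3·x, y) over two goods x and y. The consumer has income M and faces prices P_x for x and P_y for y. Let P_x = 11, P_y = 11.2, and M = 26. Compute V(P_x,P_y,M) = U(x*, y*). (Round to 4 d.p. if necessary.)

With perfect complements, no substitution: consume in ratio x:y = 1:3.
Budget: P_x·x + P_y·3·x = M, so (P_x + 3·P_y)·x = M.
Demand: x*(P_x,P_y,M) = M/(P_x + 3·P_y), y* = 3·M/(P_x + 3·P_y).
Here 11 + 3·11.2 = 44.6, giving x* = 0.583 and y* = 1.7489.
Utility at the optimum: U(0.583, 1.7489) = 1.7489.

V = 1.7489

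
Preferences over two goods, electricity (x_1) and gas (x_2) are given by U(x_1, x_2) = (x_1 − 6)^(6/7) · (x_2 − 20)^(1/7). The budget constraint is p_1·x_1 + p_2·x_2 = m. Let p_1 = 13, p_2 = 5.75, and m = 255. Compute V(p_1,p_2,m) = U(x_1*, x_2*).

V = 3.5559

After buying the subsistence bundle (6, 20), a share 6/7 of the remaining income goes to x_1: x_1* = 6 + 6/7·(m − 6p_1 − 20p_2)/p_1.
Discretionary income = 255 − 6·13 − 20·5.75 = 62; x_1* = 6 + 6/7·62/13 = 10.0879; x_2* = 20 + 1/7·62/5.75 = 21.5404.
Utility at the optimum: U(10.0879, 21.5404) = 3.5559.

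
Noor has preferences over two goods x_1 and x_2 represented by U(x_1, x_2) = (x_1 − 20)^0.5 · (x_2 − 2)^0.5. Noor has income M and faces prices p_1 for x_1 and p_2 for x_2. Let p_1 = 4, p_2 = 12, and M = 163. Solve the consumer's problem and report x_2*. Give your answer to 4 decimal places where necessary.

x_2* = 4.4583

Let x_1' = x_1−20, x_2' = x_2−2. MRS = x_2'/x_1' = p_1/p_2.
After buying the subsistence bundle (20, 2), a share 0.5 of the remaining income goes to x_1: x_1* = 20 + 0.5·(M − 20p_1 − 2p_2)/p_1.
Discretionary income = 163 − 20·4 − 2·12 = 59; x_2* = 2 + 0.5·59/12 = 4.4583.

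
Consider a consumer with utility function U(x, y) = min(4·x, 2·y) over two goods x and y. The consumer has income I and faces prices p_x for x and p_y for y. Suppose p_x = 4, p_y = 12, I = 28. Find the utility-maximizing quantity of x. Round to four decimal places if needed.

Leontief preferences: the optimum is at the kink where x/2 = y/4, i.e. y = 2·x.
Budget: p_x·x + p_y·2·x = I, so (2·p_x + 4·p_y)·x = 2·I.
Demand: x*(p_x,p_y,I) = 2·I/(2·p_x + 4·p_y), y* = 4·I/(2·p_x + 4·p_y).
Here 2·4 + 4·12 = 56, giving x* = 1.

x* = 1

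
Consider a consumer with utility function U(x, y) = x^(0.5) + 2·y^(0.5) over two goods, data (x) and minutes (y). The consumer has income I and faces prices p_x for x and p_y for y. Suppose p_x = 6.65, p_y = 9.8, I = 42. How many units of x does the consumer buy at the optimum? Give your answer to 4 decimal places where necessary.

MU_x ∝ x^(-0.5), MU_y ∝ 2·y^(-0.5), so MRS = (1/2)·(y/x)^(0.5) = p_x/p_y.
Solve for the ratio: y/x = [2·p_x/p_y]^(2).
Substitute y = (y/x)·x into the budget: x* = I/(p_x + p_y·(y/x)).
Numerically y/x = 1.841837, so x* = 42/(6.65 + 9.8·1.841837) = 1.7004.

x* = 1.7004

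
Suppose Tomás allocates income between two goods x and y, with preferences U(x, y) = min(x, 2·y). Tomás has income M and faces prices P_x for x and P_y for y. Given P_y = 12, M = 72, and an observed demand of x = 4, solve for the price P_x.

With perfect complements, no substitution: consume in ratio x:y = 2:1.
Budget: P_x·x + P_y·(1/2)·x = M, so (2·P_x + P_y)·x = 2·M.
Demand: x*(P_x,P_y,M) = 2·M/(2·P_x + P_y), y* = M/(2·P_x + P_y).
Set x* = 4 in the demand function and solve for P_x: P_x = 12.

P_x = 12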